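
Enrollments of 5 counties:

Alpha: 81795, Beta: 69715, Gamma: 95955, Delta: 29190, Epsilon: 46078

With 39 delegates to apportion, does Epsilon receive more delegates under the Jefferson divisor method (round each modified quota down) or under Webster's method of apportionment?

Jefferson: Alpha 10, Beta 9, Gamma 12, Delta 3, Epsilon 5.
Webster: Alpha 10, Beta 8, Gamma 12, Delta 3, Epsilon 6.
Epsilon gets 5 under Jefferson and 6 under Webster.

Webster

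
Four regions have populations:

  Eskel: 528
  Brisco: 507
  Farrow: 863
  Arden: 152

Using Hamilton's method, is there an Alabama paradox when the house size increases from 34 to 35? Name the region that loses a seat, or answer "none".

At 34 seats: Eskel 9, Brisco 8, Farrow 14, Arden 3.
At 35 seats: Eskel 9, Brisco 9, Farrow 15, Arden 2.
Arden drops from 3 to 2.

Arden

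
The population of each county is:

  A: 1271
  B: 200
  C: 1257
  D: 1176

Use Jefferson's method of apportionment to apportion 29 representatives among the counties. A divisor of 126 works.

A 10, B 1, C 9, D 9

With modified divisor 126: modified quotas A 10.087, B 1.587, C 9.976, D 9.333.
Rounding down: A 10, B 1, C 9, D 9 (total 29).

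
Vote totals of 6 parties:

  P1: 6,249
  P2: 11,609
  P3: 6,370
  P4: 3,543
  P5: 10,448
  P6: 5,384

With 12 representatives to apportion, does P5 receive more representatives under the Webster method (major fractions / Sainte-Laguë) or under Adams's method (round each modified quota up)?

Webster: P1 2, P2 3, P3 2, P4 1, P5 3, P6 1.
Adams: P1 2, P2 3, P3 2, P4 1, P5 2, P6 2.
P5 gets 3 under Webster and 2 under Adams.

Webster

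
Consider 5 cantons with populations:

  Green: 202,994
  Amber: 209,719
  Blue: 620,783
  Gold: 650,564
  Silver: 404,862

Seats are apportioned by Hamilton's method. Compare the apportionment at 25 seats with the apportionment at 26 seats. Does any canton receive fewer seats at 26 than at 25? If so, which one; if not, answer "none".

At 25 seats: Green 2, Amber 3, Blue 7, Gold 8, Silver 5.
At 26 seats: Green 2, Amber 3, Blue 8, Gold 8, Silver 5.
No canton's allocation decreased.

none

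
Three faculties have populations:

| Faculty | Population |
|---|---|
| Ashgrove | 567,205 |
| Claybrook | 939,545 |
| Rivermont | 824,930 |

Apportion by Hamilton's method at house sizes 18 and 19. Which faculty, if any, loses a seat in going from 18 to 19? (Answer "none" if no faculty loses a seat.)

Ashgrove

At 18 seats: Ashgrove 5, Claybrook 7, Rivermont 6.
At 19 seats: Ashgrove 4, Claybrook 8, Rivermont 7.
Ashgrove drops from 5 to 4.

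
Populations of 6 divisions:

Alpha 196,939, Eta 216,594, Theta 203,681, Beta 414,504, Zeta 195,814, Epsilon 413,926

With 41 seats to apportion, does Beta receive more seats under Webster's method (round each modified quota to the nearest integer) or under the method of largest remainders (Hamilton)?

Webster: Alpha 5, Eta 5, Theta 5, Beta 11, Zeta 5, Epsilon 10.
Hamilton: Alpha 5, Eta 6, Theta 5, Beta 10, Zeta 5, Epsilon 10.
Beta gets 11 under Webster and 10 under Hamilton.

Webster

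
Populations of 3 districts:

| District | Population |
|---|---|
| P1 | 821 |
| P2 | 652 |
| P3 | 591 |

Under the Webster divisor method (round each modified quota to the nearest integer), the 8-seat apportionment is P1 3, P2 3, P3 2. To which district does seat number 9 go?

Priority for the next seat is population ÷ (current seats + 0.5).
Priorities: P1 234.571, P2 186.286, P3 236.400.
Highest priority: P3.

P3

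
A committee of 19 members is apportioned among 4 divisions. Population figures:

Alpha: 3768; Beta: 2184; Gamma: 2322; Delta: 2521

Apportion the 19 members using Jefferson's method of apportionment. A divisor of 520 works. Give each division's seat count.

Alpha: 7; Beta: 4; Gamma: 4; Delta: 4

With modified divisor 520: modified quotas Alpha 7.246, Beta 4.200, Gamma 4.465, Delta 4.848.
Rounding down: Alpha 7, Beta 4, Gamma 4, Delta 4 (total 19).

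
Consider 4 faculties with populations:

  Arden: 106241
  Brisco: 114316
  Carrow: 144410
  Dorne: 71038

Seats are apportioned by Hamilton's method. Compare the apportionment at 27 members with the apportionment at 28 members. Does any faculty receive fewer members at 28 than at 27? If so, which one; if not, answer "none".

none

At 27 seats: Arden 7, Brisco 7, Carrow 9, Dorne 4.
At 28 seats: Arden 7, Brisco 7, Carrow 9, Dorne 5.
No faculty's allocation decreased.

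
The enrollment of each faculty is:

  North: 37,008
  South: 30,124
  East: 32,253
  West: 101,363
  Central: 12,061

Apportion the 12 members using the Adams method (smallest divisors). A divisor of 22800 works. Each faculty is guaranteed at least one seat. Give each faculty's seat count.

With modified divisor 22800: modified quotas North 1.623, South 1.321, East 1.415, West 4.446, Central 0.529.
Rounding up: North 2, South 2, East 2, West 5, Central 1 (total 12).

North 2, South 2, East 2, West 5, Central 1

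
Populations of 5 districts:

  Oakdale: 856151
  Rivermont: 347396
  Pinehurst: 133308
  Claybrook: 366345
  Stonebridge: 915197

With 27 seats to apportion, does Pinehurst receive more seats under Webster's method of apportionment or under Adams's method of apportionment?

Adams

Webster: Oakdale 9, Rivermont 4, Pinehurst 1, Claybrook 4, Stonebridge 9.
Adams: Oakdale 8, Rivermont 4, Pinehurst 2, Claybrook 4, Stonebridge 9.
Pinehurst gets 1 under Webster and 2 under Adams.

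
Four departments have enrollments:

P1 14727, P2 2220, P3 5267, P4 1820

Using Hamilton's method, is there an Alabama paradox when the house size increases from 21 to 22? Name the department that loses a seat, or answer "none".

At 21 seats: P1 13, P2 2, P3 5, P4 1.
At 22 seats: P1 13, P2 2, P3 5, P4 2.
No department's allocation decreased.

none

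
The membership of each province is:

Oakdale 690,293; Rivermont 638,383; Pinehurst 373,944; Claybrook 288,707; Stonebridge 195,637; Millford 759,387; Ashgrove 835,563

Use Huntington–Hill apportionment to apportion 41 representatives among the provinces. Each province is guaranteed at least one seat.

Oakdale: 8, Rivermont: 7, Pinehurst: 4, Claybrook: 3, Stonebridge: 2, Millford: 8, Ashgrove: 9

With divisor 90869: modified quotas Oakdale 7.597, Rivermont 7.025, Pinehurst 4.115, Claybrook 3.177, Stonebridge 2.153, Millford 8.357, Ashgrove 9.195.
Geometric-mean thresholds: Oakdale √(7·8)=7.483, Rivermont √(7·8)=7.483, Pinehurst √(4·5)=4.472, Claybrook √(3·4)=3.464, Stonebridge √(2·3)=2.449, Millford √(8·9)=8.485, Ashgrove √(9·10)=9.487.
Each quota rounded against its threshold gives Oakdale 8, Rivermont 7, Pinehurst 4, Claybrook 3, Stonebridge 2, Millford 8, Ashgrove 9 (total 41).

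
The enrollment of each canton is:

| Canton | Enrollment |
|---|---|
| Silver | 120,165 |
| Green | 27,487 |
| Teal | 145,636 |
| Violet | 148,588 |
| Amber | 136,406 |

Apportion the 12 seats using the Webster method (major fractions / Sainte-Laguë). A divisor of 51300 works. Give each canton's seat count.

With modified divisor 51300: modified quotas Silver 2.342, Green 0.536, Teal 2.839, Violet 2.896, Amber 2.659.
Rounding to the nearest integer: Silver 2, Green 1, Teal 3, Violet 3, Amber 3 (total 12).

Silver 2, Green 1, Teal 3, Violet 3, Amber 3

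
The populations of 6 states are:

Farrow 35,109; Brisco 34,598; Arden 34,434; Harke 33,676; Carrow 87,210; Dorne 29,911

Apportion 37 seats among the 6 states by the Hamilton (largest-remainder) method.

Farrow=5; Brisco=5; Arden=5; Harke=5; Carrow=13; Dorne=4

Total 254938; standard divisor 254938/37 ≈ 6890.216.
Standard quotas: Farrow 5.0955, Brisco 5.0213, Arden 4.9975, Harke 4.8875, Carrow 12.6571, Dorne 4.3411.
Lower quotas: Farrow 5, Brisco 5, Arden 4, Harke 4, Carrow 12, Dorne 4 (sum 34, leaving 3 seats).
Remainders in descending order: Arden 0.9975, Harke 0.8875, Carrow 0.6571, Dorne 0.3411, Farrow 0.0955, Brisco 0.0213.
The surplus seats go to Arden, Harke, Carrow.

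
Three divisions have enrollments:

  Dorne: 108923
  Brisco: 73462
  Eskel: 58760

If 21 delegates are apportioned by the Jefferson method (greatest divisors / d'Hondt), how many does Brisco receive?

Standard divisor 241145/21 ≈ 11483.095; standard quotas: Dorne 9.486, Brisco 6.397, Eskel 5.117.
Rounding down gives 9, 6, 5 = 20 seats, so the divisor must be adjusted.
With modified divisor 10700: modified quotas Dorne 10.180, Brisco 6.866, Eskel 5.492.
Rounding down: Dorne 10, Brisco 6, Eskel 5 (total 21).
Brisco receives 6.

6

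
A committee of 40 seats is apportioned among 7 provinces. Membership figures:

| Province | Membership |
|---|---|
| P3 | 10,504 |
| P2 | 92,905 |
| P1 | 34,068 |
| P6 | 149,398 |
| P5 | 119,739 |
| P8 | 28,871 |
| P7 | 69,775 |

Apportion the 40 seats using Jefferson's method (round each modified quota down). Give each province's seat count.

Standard divisor 505260/40 ≈ 12631.5; standard quotas: P3 0.832, P2 7.355, P1 2.697, P6 11.827, P5 9.479, P8 2.286, P7 5.524.
Rounding down gives 0, 7, 2, 11, 9, 2, 5 = 36 seats, so the divisor must be adjusted.
With modified divisor 11550: modified quotas P3 0.909, P2 8.044, P1 2.950, P6 12.935, P5 10.367, P8 2.500, P7 6.041.
Rounding down: P3 0, P2 8, P1 2, P6 12, P5 10, P8 2, P7 6 (total 40).

P3=0, P2=8, P1=2, P6=12, P5=10, P8=2, P7=6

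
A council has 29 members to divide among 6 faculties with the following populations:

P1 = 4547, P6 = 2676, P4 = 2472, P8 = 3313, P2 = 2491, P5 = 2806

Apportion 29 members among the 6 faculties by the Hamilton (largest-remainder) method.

P1 7, P6 4, P4 4, P8 5, P2 4, P5 5

Standard divisor: 18305 ÷ 29 ≈ 631.207.
Standard quotas: P1 7.204, P6 4.239, P4 3.916, P8 5.249, P2 3.946, P5 4.445.
Lower quotas: P1 7, P6 4, P4 3, P8 5, P2 3, P5 4 (sum 26, leaving 3 seats).
Remainders in descending order: P2 0.946, P4 0.916, P5 0.445, P8 0.249, P6 0.239, P1 0.204.
Largest remainders: P2, P4, P5 receive the extra seats.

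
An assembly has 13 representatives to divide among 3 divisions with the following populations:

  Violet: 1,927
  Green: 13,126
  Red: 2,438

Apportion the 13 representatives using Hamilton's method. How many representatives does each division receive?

Violet 1, Green 10, Red 2

Total 17491; standard divisor 17491/13 ≈ 1345.462.
Standard quotas: Violet 1.4322, Green 9.7558, Red 1.8120.
Lower quotas: Violet 1, Green 9, Red 1 (sum 11, leaving 2 seats).
Remainders in descending order: Red 0.8120, Green 0.7558, Violet 0.4322.
The surplus seats go to Red, Green.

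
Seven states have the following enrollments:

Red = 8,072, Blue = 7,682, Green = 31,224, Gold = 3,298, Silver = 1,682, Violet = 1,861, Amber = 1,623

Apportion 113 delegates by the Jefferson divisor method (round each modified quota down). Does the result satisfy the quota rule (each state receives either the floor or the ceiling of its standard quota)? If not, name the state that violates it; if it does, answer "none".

Standard quotas: Red 16.452, Blue 15.657, Green 63.640, Gold 6.722, Silver 3.428, Violet 3.793, Amber 3.308.
Jefferson allocation: Red 17, Blue 16, Green 65, Gold 6, Silver 3, Violet 3, Amber 3.
Green has quota 63.640 (lower 63, upper 64) but receives 65 — outside the quota interval.

Green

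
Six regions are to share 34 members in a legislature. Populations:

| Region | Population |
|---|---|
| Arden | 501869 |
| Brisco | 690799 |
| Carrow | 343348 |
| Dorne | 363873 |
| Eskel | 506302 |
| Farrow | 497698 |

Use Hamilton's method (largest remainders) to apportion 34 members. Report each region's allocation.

Total 2903889; standard divisor 2903889/34 ≈ 85408.5.
Standard quotas: Arden 5.8761, Brisco 8.0882, Carrow 4.0201, Dorne 4.2604, Eskel 5.9280, Farrow 5.8273.
Lower quotas: Arden 5, Brisco 8, Carrow 4, Dorne 4, Eskel 5, Farrow 5 (sum 31, leaving 3 seats).
Remainders in descending order: Eskel 0.9280, Arden 0.8761, Farrow 0.8273, Dorne 0.2604, Brisco 0.0882, Carrow 0.0201.
The surplus seats go to Eskel, Arden, Farrow.

Arden 6, Brisco 8, Carrow 4, Dorne 4, Eskel 6, Farrow 6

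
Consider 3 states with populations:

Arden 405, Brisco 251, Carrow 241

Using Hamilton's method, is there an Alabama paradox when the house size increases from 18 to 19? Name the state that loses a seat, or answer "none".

At 18 seats: Arden 8, Brisco 5, Carrow 5.
At 19 seats: Arden 9, Brisco 5, Carrow 5.
No state's allocation decreased.

none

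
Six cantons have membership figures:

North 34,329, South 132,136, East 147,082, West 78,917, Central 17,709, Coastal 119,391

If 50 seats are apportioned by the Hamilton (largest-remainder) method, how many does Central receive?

Standard divisor: 529564 ÷ 50 ≈ 10591.28.
Standard quotas: North 3.2413, South 12.4759, East 13.8871, West 7.4511, Central 1.6720, Coastal 11.2726.
Lower quotas: North 3, South 12, East 13, West 7, Central 1, Coastal 11 (sum 47, leaving 3 seats).
Remainders in descending order: East 0.8871, Central 0.6720, South 0.4759, West 0.4511, Coastal 0.2726, North 0.2413.
The surplus seats go to East, Central, South.
Central receives 2.

2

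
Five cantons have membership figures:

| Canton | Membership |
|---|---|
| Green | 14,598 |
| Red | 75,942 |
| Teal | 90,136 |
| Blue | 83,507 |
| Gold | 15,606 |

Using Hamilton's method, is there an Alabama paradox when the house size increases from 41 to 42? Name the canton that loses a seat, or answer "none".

At 41 seats: Green 2, Red 11, Teal 13, Blue 12, Gold 3.
At 42 seats: Green 2, Red 11, Teal 14, Blue 13, Gold 2.
Gold drops from 3 to 2.

Gold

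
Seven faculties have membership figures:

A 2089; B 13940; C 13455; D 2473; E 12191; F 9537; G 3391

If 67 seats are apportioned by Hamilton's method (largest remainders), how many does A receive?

Standard divisor: 57076 ÷ 67 ≈ 851.881.
Standard quotas: A 2.4522, B 16.3638, C 15.7945, D 2.9030, E 14.3107, F 11.1952, G 3.9806.
Lower quotas: A 2, B 16, C 15, D 2, E 14, F 11, G 3 (sum 63, leaving 4 seats).
Remainders in descending order: G 0.9806, D 0.9030, C 0.7945, A 0.4522, B 0.3638, E 0.3107, F 0.1952.
Largest remainders: G, D, C, A receive the extra seats.
A receives 3.

3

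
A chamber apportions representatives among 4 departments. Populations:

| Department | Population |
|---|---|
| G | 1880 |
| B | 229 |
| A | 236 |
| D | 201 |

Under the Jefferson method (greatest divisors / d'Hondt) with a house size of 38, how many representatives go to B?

3

Standard divisor 2546/38 ≈ 67; standard quotas: G 28.060, B 3.418, A 3.522, D 3.000.
Rounding down gives 28, 3, 3, 3 = 37 seats, so the divisor must be adjusted.
With modified divisor 64: modified quotas G 29.375, B 3.578, A 3.688, D 3.141.
Rounding down: G 29, B 3, A 3, D 3 (total 38).
B receives 3.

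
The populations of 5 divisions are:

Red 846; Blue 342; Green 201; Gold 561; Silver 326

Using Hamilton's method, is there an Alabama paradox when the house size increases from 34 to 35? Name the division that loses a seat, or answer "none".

none

At 34 seats: Red 13, Blue 5, Green 3, Gold 8, Silver 5.
At 35 seats: Red 13, Blue 5, Green 3, Gold 9, Silver 5.
No division's allocation decreased.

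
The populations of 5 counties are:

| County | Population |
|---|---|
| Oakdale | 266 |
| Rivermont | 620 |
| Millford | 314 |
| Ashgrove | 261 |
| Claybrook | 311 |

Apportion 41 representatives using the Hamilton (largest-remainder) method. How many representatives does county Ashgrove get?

6

Standard divisor: 1772 ÷ 41 ≈ 43.22.
Standard quotas: Oakdale 6.155, Rivermont 14.345, Millford 7.265, Ashgrove 6.039, Claybrook 7.196.
Lower quotas: Oakdale 6, Rivermont 14, Millford 7, Ashgrove 6, Claybrook 7 (sum 40, leaving 1 seat).
Remainders in descending order: Rivermont 0.345, Millford 0.265, Claybrook 0.196, Oakdale 0.155, Ashgrove 0.039.
Largest remainder: Rivermont receives the extra seat.
Ashgrove receives 6.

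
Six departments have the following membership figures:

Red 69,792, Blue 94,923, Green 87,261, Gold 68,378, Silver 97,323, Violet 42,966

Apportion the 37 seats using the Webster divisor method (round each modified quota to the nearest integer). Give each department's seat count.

Standard divisor 460643/37 ≈ 12449.811; standard quotas: Red 5.606, Blue 7.624, Green 7.009, Gold 5.492, Silver 7.817, Violet 3.451.
Rounding to the nearest integer gives Red 6, Blue 8, Green 7, Gold 5, Silver 8, Violet 3 — total 37, matching the house size, so no adjustment is needed.

Red: 6, Blue: 8, Green: 7, Gold: 5, Silver: 8, Violet: 3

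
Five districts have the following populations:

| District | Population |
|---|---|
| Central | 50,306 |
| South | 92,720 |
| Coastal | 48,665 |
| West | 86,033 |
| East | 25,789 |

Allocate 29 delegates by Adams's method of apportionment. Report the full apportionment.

Central=5; South=8; Coastal=5; West=8; East=3

Standard divisor 303513/29 ≈ 10465.966; standard quotas: Central 4.807, South 8.859, Coastal 4.650, West 8.220, East 2.464.
Rounding up gives 5, 9, 5, 9, 3 = 31 seats, so the divisor must be adjusted.
With modified divisor 11900: modified quotas Central 4.227, South 7.792, Coastal 4.089, West 7.230, East 2.167.
Rounding up: Central 5, South 8, Coastal 5, West 8, East 3 (total 29).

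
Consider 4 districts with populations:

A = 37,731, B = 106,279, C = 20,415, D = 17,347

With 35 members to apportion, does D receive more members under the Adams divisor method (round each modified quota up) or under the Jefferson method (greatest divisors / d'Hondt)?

Adams

Adams: A 7, B 20, C 4, D 4.
Jefferson: A 7, B 21, C 4, D 3.
D gets 4 under Adams and 3 under Jefferson.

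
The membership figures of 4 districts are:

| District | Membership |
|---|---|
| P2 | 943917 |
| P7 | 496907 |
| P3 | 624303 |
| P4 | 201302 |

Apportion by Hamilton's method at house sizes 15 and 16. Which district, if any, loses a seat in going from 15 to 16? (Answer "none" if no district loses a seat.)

At 15 seats: P2 6, P7 3, P3 4, P4 2.
At 16 seats: P2 7, P7 4, P3 4, P4 1.
P4 drops from 2 to 1.

P4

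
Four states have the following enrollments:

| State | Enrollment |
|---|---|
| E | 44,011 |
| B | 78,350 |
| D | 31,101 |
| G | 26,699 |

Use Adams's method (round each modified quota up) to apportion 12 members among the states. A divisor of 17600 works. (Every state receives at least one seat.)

E 3; B 5; D 2; G 2

With modified divisor 17600: modified quotas E 2.501, B 4.452, D 1.767, G 1.517.
Rounding up: E 3, B 5, D 2, G 2 (total 12).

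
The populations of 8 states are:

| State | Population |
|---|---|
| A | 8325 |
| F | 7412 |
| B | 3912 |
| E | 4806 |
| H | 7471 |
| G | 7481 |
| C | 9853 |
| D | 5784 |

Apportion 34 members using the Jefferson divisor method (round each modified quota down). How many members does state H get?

5

Standard divisor 55044/34 ≈ 1618.941; standard quotas: A 5.142, F 4.578, B 2.416, E 2.969, H 4.615, G 4.621, C 6.086, D 3.573.
Rounding down gives 5, 4, 2, 2, 4, 4, 6, 3 = 30 seats, so the divisor must be adjusted.
With modified divisor 1460: modified quotas A 5.702, F 5.077, B 2.679, E 3.292, H 5.117, G 5.124, C 6.749, D 3.962.
Rounding down: A 5, F 5, B 2, E 3, H 5, G 5, C 6, D 3 (total 34).
H receives 5.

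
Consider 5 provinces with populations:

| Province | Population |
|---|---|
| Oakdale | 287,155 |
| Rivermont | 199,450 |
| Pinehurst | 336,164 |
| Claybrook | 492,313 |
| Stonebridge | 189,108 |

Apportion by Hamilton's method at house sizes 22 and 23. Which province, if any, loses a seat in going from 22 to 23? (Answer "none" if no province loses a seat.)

none

At 22 seats: Oakdale 4, Rivermont 3, Pinehurst 5, Claybrook 7, Stonebridge 3.
At 23 seats: Oakdale 4, Rivermont 3, Pinehurst 5, Claybrook 8, Stonebridge 3.
No province's allocation decreased.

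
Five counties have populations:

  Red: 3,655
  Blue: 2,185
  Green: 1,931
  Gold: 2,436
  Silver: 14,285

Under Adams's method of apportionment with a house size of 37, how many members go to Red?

Standard divisor 24492/37 ≈ 661.946; standard quotas: Red 5.522, Blue 3.301, Green 2.917, Gold 3.680, Silver 21.580.
Rounding up gives 6, 4, 3, 4, 22 = 39 seats, so the divisor must be adjusted.
With modified divisor 720: modified quotas Red 5.076, Blue 3.035, Green 2.682, Gold 3.383, Silver 19.840.
Rounding up: Red 6, Blue 4, Green 3, Gold 4, Silver 20 (total 37).
Red receives 6.

6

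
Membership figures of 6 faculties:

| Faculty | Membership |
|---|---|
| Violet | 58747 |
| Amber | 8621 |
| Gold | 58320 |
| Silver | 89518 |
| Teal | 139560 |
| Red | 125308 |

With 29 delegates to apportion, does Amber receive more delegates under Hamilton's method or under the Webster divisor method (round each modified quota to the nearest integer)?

Hamilton: Violet 4, Amber 0, Gold 4, Silver 5, Teal 8, Red 8.
Webster: Violet 4, Amber 1, Gold 3, Silver 5, Teal 8, Red 8.
Amber gets 0 under Hamilton and 1 under Webster.

Webster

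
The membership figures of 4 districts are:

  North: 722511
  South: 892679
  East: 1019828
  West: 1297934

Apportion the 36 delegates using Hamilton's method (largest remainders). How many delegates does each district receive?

The standard divisor is 3932952/36 ≈ 109248.667.
Standard quotas: North 6.6135, South 8.1711, East 9.3349, West 11.8805.
Lower quotas: North 6, South 8, East 9, West 11 (sum 34, leaving 2 seats).
Remainders in descending order: West 0.8805, North 0.6135, East 0.3349, South 0.1711.
Largest remainders: West, North receive the extra seats.

North 7, South 8, East 9, West 12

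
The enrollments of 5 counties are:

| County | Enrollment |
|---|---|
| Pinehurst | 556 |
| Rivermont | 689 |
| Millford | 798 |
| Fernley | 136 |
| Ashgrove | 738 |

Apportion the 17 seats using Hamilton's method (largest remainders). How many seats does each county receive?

Total 2917; standard divisor 2917/17 ≈ 171.588.
Standard quotas: Pinehurst 3.240, Rivermont 4.015, Millford 4.651, Fernley 0.793, Ashgrove 4.301.
Lower quotas: Pinehurst 3, Rivermont 4, Millford 4, Fernley 0, Ashgrove 4 (sum 15, leaving 2 seats).
Remainders in descending order: Fernley 0.793, Millford 0.651, Ashgrove 0.301, Pinehurst 0.240, Rivermont 0.015.
The surplus seats go to Fernley, Millford.

Pinehurst 3, Rivermont 4, Millford 5, Fernley 1, Ashgrove 4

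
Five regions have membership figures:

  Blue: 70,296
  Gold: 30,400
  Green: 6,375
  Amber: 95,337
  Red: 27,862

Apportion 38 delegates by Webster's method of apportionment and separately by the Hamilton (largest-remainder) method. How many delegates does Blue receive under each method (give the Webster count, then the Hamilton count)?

Webster: Blue 11, Gold 5, Green 1, Amber 16, Red 5.
Hamilton: Blue 12, Gold 5, Green 1, Amber 16, Red 4.
Blue gets 11 under Webster and 12 under Hamilton.

11 and 12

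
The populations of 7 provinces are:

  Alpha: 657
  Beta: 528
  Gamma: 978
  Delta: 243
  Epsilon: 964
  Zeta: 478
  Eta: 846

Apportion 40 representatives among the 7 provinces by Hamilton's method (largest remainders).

Alpha=6, Beta=5, Gamma=8, Delta=2, Epsilon=8, Zeta=4, Eta=7

Standard divisor: 4694 ÷ 40 ≈ 117.35.
Standard quotas: Alpha 5.599, Beta 4.499, Gamma 8.334, Delta 2.071, Epsilon 8.215, Zeta 4.073, Eta 7.209.
Lower quotas: Alpha 5, Beta 4, Gamma 8, Delta 2, Epsilon 8, Zeta 4, Eta 7 (sum 38, leaving 2 seats).
Remainders in descending order: Alpha 0.599, Beta 0.499, Gamma 0.334, Epsilon 0.215, Eta 0.209, Zeta 0.073, Delta 0.071.
The surplus seats go to Alpha, Beta.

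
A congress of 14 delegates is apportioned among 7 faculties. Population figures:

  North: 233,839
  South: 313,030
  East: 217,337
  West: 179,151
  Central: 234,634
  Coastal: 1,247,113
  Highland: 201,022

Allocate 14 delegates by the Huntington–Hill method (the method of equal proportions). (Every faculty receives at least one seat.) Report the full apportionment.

North 1, South 2, East 1, West 1, Central 1, Coastal 7, Highland 1

With divisor 179543: modified quotas North 1.302, South 1.743, East 1.211, West 0.998, Central 1.307, Coastal 6.946, Highland 1.120.
Geometric-mean thresholds: North √(1·2)=1.414, South √(1·2)=1.414, East √(1·2)=1.414, West (min 1), Central √(1·2)=1.414, Coastal √(6·7)=6.481, Highland √(1·2)=1.414.
Each quota rounded against its threshold gives North 1, South 2, East 1, West 1, Central 1, Coastal 7, Highland 1 (total 14).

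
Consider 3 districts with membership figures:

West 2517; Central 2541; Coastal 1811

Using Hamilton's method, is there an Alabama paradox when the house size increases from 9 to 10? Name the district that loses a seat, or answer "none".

At 9 seats: West 3, Central 3, Coastal 3.
At 10 seats: West 4, Central 4, Coastal 2.
Coastal drops from 3 to 2.

Coastal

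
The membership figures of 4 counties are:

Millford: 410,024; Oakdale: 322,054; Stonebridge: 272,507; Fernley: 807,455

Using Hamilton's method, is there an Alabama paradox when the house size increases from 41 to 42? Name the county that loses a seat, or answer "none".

Oakdale

At 41 seats: Millford 9, Oakdale 8, Stonebridge 6, Fernley 18.
At 42 seats: Millford 10, Oakdale 7, Stonebridge 6, Fernley 19.
Oakdale drops from 8 to 7.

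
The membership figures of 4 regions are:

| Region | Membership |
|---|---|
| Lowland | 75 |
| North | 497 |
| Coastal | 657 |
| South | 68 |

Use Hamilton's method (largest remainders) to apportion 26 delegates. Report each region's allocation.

Lowland 2, North 10, Coastal 13, South 1

Total 1297; standard divisor 1297/26 ≈ 49.885.
Standard quotas: Lowland 1.503, North 9.963, Coastal 13.170, South 1.363.
Lower quotas: Lowland 1, North 9, Coastal 13, South 1 (sum 24, leaving 2 seats).
Remainders in descending order: North 0.963, Lowland 0.503, South 0.363, Coastal 0.170.
The surplus seats go to North, Lowland.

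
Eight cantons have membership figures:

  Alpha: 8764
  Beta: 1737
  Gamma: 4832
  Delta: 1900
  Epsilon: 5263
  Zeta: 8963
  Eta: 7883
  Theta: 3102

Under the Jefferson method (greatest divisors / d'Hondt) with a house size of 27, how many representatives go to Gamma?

Standard divisor 42444/27 ≈ 1572; standard quotas: Alpha 5.575, Beta 1.105, Gamma 3.074, Delta 1.209, Epsilon 3.348, Zeta 5.702, Eta 5.015, Theta 1.973.
Rounding down gives 5, 1, 3, 1, 3, 5, 5, 1 = 24 seats, so the divisor must be adjusted.
With modified divisor 1400: modified quotas Alpha 6.260, Beta 1.241, Gamma 3.451, Delta 1.357, Epsilon 3.759, Zeta 6.402, Eta 5.631, Theta 2.216.
Rounding down: Alpha 6, Beta 1, Gamma 3, Delta 1, Epsilon 3, Zeta 6, Eta 5, Theta 2 (total 27).
Gamma receives 3.

3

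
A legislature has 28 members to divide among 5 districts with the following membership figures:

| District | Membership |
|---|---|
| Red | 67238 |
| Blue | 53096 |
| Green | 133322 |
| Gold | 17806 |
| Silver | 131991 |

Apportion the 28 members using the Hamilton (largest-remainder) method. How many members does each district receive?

Red 5, Blue 4, Green 9, Gold 1, Silver 9

The standard divisor is 403453/28 ≈ 14409.036.
Standard quotas: Red 4.6664, Blue 3.6849, Green 9.2527, Gold 1.2358, Silver 9.1603.
Lower quotas: Red 4, Blue 3, Green 9, Gold 1, Silver 9 (sum 26, leaving 2 seats).
Remainders in descending order: Blue 0.6849, Red 0.6664, Green 0.2527, Gold 0.2358, Silver 0.1603.
Largest remainders: Blue, Red receive the extra seats.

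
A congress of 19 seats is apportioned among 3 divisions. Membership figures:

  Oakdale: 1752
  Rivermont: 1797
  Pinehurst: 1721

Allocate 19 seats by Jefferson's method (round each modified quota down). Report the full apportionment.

Standard divisor 5270/19 ≈ 277.368; standard quotas: Oakdale 6.317, Rivermont 6.479, Pinehurst 6.205.
Rounding down gives 6, 6, 6 = 18 seats, so the divisor must be adjusted.
With modified divisor 254: modified quotas Oakdale 6.898, Rivermont 7.075, Pinehurst 6.776.
Rounding down: Oakdale 6, Rivermont 7, Pinehurst 6 (total 19).

Oakdale 6, Rivermont 7, Pinehurst 6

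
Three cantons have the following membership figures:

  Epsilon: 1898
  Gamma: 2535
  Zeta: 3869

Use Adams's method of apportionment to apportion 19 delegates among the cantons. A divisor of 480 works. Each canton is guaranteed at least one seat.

Epsilon: 4, Gamma: 6, Zeta: 9

With modified divisor 480: modified quotas Epsilon 3.954, Gamma 5.281, Zeta 8.060.
Rounding up: Epsilon 4, Gamma 6, Zeta 9 (total 19).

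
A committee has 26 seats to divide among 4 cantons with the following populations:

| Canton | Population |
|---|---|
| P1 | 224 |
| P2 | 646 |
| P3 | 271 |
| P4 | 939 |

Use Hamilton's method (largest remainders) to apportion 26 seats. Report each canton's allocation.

P1: 3, P2: 8, P3: 3, P4: 12

Standard divisor: 2080 ÷ 26 = 80.
Standard quotas: P1 2.800, P2 8.075, P3 3.388, P4 11.738.
Lower quotas: P1 2, P2 8, P3 3, P4 11 (sum 24, leaving 2 seats).
Remainders in descending order: P1 0.800, P4 0.738, P3 0.388, P2 0.075.
Largest remainders: P1, P4 receive the extra seats.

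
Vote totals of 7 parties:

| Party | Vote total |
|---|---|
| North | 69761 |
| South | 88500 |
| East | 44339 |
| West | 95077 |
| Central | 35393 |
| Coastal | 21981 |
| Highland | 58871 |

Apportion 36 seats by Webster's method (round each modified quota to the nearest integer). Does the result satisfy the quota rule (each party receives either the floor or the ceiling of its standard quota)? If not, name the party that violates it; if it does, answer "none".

none

Standard quotas: North 6.067, South 7.697, East 3.856, West 8.269, Central 3.078, Coastal 1.912, Highland 5.120.
Webster allocation: North 6, South 8, East 4, West 8, Central 3, Coastal 2, Highland 5.
Every allocation lies between the lower and upper quota.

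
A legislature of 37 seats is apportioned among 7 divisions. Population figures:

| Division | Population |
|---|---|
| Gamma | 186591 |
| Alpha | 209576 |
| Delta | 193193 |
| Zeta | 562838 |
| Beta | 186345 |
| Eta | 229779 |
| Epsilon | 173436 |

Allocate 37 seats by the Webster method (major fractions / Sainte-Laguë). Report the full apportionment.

Standard divisor 1741758/37 ≈ 47074.541; standard quotas: Gamma 3.964, Alpha 4.452, Delta 4.104, Zeta 11.956, Beta 3.959, Eta 4.881, Epsilon 3.684.
Rounding to the nearest integer gives Gamma 4, Alpha 4, Delta 4, Zeta 12, Beta 4, Eta 5, Epsilon 4 — total 37, matching the house size, so no adjustment is needed.

Gamma 4, Alpha 4, Delta 4, Zeta 12, Beta 4, Eta 5, Epsilon 4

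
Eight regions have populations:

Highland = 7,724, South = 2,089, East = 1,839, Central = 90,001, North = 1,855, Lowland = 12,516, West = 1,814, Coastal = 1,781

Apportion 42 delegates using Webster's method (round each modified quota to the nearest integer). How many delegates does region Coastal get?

Standard divisor 119619/42 ≈ 2848.071; standard quotas: Highland 2.712, South 0.733, East 0.646, Central 31.601, North 0.651, Lowland 4.395, West 0.637, Coastal 0.625.
Rounding to the nearest integer gives 3, 1, 1, 32, 1, 4, 1, 1 = 44 seats, so the divisor must be adjusted.
With modified divisor 3000: modified quotas Highland 2.575, South 0.696, East 0.613, Central 30.000, North 0.618, Lowland 4.172, West 0.605, Coastal 0.594.
Rounding to the nearest integer: Highland 3, South 1, East 1, Central 30, North 1, Lowland 4, West 1, Coastal 1 (total 42).
Coastal receives 1.

1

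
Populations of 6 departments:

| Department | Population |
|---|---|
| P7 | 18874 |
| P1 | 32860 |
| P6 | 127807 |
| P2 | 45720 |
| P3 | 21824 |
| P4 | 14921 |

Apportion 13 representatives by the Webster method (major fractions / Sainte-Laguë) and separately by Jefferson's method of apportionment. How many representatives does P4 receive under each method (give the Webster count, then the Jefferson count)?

Webster: P7 1, P1 2, P6 6, P2 2, P3 1, P4 1.
Jefferson: P7 1, P1 2, P6 7, P2 2, P3 1, P4 0.
P4 gets 1 under Webster and 0 under Jefferson.

1 and 0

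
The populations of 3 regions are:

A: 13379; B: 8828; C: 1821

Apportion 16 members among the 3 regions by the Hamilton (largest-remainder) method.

A: 9; B: 6; C: 1

Total 24028; standard divisor 24028/16 ≈ 1501.75.
Standard quotas: A 8.9089, B 5.8785, C 1.2126.
Lower quotas: A 8, B 5, C 1 (sum 14, leaving 2 seats).
Remainders in descending order: A 0.9089, B 0.8785, C 0.2126.
The surplus seats go to A, B.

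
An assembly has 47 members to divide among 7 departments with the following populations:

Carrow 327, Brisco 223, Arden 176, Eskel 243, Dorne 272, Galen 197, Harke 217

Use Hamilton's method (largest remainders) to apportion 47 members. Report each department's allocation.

The standard divisor is 1655/47 ≈ 35.213.
Standard quotas: Carrow 9.286, Brisco 6.333, Arden 4.998, Eskel 6.901, Dorne 7.724, Galen 5.595, Harke 6.163.
Lower quotas: Carrow 9, Brisco 6, Arden 4, Eskel 6, Dorne 7, Galen 5, Harke 6 (sum 43, leaving 4 seats).
Remainders in descending order: Arden 0.998, Eskel 0.901, Dorne 0.724, Galen 0.595, Brisco 0.333, Carrow 0.286, Harke 0.163.
The surplus seats go to Arden, Eskel, Dorne, Galen.

Carrow: 9, Brisco: 6, Arden: 5, Eskel: 7, Dorne: 8, Galen: 6, Harke: 6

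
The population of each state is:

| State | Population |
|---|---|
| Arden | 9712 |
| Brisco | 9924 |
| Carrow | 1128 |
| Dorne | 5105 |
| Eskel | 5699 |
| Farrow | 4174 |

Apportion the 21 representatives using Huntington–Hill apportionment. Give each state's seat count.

Arden 6, Brisco 6, Carrow 1, Dorne 3, Eskel 3, Farrow 2

With divisor 1739: modified quotas Arden 5.585, Brisco 5.707, Carrow 0.649, Dorne 2.936, Eskel 3.277, Farrow 2.400.
Geometric-mean thresholds: Arden √(5·6)=5.477, Brisco √(5·6)=5.477, Carrow (min 1), Dorne √(2·3)=2.449, Eskel √(3·4)=3.464, Farrow √(2·3)=2.449.
Each quota rounded against its threshold gives Arden 6, Brisco 6, Carrow 1, Dorne 3, Eskel 3, Farrow 2 (total 21).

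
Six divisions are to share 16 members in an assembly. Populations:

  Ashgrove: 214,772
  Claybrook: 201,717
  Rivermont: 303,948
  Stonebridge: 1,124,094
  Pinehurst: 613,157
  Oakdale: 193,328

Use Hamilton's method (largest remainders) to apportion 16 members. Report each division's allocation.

Ashgrove: 1, Claybrook: 1, Rivermont: 2, Stonebridge: 7, Pinehurst: 4, Oakdale: 1

The standard divisor is 2651016/16 ≈ 165688.5.
Standard quotas: Ashgrove 1.2962, Claybrook 1.2174, Rivermont 1.8345, Stonebridge 6.7844, Pinehurst 3.7007, Oakdale 1.1668.
Lower quotas: Ashgrove 1, Claybrook 1, Rivermont 1, Stonebridge 6, Pinehurst 3, Oakdale 1 (sum 13, leaving 3 seats).
Remainders in descending order: Rivermont 0.8345, Stonebridge 0.7844, Pinehurst 0.7007, Ashgrove 0.2962, Claybrook 0.2174, Oakdale 0.1668.
Largest remainders: Rivermont, Stonebridge, Pinehurst receive the extra seats.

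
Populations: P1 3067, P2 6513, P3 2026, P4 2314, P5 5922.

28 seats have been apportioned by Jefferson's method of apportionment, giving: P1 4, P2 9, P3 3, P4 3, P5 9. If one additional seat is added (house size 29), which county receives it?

Priority for the next seat is population ÷ (current seats + 1).
Priorities: P1 613.400, P2 651.300, P3 506.500, P4 578.500, P5 592.200.
Highest priority: P2.

P2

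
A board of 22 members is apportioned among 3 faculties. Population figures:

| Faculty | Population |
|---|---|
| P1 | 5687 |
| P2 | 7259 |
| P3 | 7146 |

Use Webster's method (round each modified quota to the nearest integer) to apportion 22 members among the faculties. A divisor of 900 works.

P1 6, P2 8, P3 8

With modified divisor 900: modified quotas P1 6.319, P2 8.066, P3 7.940.
Rounding to the nearest integer: P1 6, P2 8, P3 8 (total 22).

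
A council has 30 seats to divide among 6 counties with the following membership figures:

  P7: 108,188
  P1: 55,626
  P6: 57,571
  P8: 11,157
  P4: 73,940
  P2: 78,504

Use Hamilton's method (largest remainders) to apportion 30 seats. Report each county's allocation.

P7 8, P1 4, P6 5, P8 1, P4 6, P2 6

Total 384986; standard divisor 384986/30 ≈ 12832.867.
Standard quotas: P7 8.4305, P1 4.3347, P6 4.4862, P8 0.8694, P4 5.7618, P2 6.1174.
Lower quotas: P7 8, P1 4, P6 4, P8 0, P4 5, P2 6 (sum 27, leaving 3 seats).
Remainders in descending order: P8 0.8694, P4 0.7618, P6 0.4862, P7 0.4305, P1 0.3347, P2 0.1174.
The surplus seats go to P8, P4, P6.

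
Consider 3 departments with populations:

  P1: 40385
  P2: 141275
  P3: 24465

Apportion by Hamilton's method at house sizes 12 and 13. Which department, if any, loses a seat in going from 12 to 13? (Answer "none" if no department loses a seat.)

P3

At 12 seats: P1 2, P2 8, P3 2.
At 13 seats: P1 3, P2 9, P3 1.
P3 drops from 2 to 1.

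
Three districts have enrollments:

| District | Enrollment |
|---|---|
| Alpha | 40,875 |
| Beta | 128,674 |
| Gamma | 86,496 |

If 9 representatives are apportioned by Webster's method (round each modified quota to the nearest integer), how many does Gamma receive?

3

Standard divisor 256045/9 ≈ 28449.444; standard quotas: Alpha 1.437, Beta 4.523, Gamma 3.040.
Rounding to the nearest integer gives Alpha 1, Beta 5, Gamma 3 — total 9, matching the house size, so no adjustment is needed.
Gamma receives 3.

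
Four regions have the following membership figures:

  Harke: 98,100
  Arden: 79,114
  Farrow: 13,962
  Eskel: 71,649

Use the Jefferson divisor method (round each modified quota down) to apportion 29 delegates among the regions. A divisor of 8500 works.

With modified divisor 8500: modified quotas Harke 11.541, Arden 9.308, Farrow 1.643, Eskel 8.429.
Rounding down: Harke 11, Arden 9, Farrow 1, Eskel 8 (total 29).

Harke 11, Arden 9, Farrow 1, Eskel 8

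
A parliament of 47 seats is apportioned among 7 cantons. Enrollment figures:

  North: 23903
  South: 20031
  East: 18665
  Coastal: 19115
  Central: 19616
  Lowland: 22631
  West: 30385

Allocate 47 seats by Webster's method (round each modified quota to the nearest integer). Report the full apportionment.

Standard divisor 154346/47 ≈ 3283.957; standard quotas: North 7.279, South 6.100, East 5.684, Coastal 5.821, Central 5.973, Lowland 6.891, West 9.253.
Rounding to the nearest integer gives North 7, South 6, East 6, Coastal 6, Central 6, Lowland 7, West 9 — total 47, matching the house size, so no adjustment is needed.

North 7; South 6; East 6; Coastal 6; Central 6; Lowland 7; West 9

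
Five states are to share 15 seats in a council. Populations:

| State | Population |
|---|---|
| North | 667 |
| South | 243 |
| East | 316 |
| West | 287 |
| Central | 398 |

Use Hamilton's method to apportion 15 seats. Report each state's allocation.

North 5; South 2; East 3; West 2; Central 3

Standard divisor: 1911 ÷ 15 ≈ 127.4.
Standard quotas: North 5.235, South 1.907, East 2.480, West 2.253, Central 3.124.
Lower quotas: North 5, South 1, East 2, West 2, Central 3 (sum 13, leaving 2 seats).
Remainders in descending order: South 0.907, East 0.480, West 0.253, North 0.235, Central 0.124.
The surplus seats go to South, East.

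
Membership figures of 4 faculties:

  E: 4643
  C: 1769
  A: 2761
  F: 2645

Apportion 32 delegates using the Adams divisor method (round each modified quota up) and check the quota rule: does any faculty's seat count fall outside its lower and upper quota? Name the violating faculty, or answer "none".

none

Standard quotas: E 12.572, C 4.790, A 7.476, F 7.162.
Adams allocation: E 12, C 5, A 8, F 7.
Every allocation lies between the lower and upper quota.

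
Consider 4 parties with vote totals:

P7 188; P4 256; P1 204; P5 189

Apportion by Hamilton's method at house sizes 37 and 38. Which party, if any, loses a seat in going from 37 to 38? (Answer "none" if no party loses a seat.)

none

At 37 seats: P7 8, P4 11, P1 9, P5 9.
At 38 seats: P7 8, P4 12, P1 9, P5 9.
No party's allocation decreased.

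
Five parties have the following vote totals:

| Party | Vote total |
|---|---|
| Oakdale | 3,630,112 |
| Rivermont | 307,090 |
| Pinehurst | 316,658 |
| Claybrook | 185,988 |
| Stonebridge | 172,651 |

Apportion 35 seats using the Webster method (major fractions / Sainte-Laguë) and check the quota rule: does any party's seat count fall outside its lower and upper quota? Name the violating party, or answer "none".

Oakdale

Standard quotas: Oakdale 27.546, Rivermont 2.330, Pinehurst 2.403, Claybrook 1.411, Stonebridge 1.310.
Webster allocation: Oakdale 29, Rivermont 2, Pinehurst 2, Claybrook 1, Stonebridge 1.
Oakdale has quota 27.546 (lower 27, upper 28) but receives 29 — outside the quota interval.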